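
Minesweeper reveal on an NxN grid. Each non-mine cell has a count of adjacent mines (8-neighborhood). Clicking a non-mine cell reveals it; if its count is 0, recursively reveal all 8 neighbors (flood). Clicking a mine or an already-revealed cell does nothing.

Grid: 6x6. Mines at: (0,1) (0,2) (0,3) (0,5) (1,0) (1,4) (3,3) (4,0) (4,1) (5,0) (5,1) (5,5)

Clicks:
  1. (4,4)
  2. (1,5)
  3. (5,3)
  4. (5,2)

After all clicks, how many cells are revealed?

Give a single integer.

Answer: 7

Derivation:
Click 1 (4,4) count=2: revealed 1 new [(4,4)] -> total=1
Click 2 (1,5) count=2: revealed 1 new [(1,5)] -> total=2
Click 3 (5,3) count=0: revealed 5 new [(4,2) (4,3) (5,2) (5,3) (5,4)] -> total=7
Click 4 (5,2) count=2: revealed 0 new [(none)] -> total=7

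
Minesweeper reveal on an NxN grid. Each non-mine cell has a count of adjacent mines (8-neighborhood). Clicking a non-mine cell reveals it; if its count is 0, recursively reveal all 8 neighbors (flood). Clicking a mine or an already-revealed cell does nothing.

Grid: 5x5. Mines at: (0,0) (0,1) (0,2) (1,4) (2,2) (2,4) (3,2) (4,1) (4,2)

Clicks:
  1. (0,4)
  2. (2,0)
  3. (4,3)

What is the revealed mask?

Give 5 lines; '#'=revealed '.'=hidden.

Click 1 (0,4) count=1: revealed 1 new [(0,4)] -> total=1
Click 2 (2,0) count=0: revealed 6 new [(1,0) (1,1) (2,0) (2,1) (3,0) (3,1)] -> total=7
Click 3 (4,3) count=2: revealed 1 new [(4,3)] -> total=8

Answer: ....#
##...
##...
##...
...#.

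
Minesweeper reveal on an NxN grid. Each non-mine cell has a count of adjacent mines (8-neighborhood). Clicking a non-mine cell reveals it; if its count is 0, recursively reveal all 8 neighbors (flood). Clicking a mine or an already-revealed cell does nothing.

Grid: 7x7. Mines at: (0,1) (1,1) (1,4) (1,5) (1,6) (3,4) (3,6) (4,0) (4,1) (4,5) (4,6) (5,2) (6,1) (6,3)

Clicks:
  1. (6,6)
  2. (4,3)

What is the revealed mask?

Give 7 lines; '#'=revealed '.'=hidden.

Answer: .......
.......
.......
.......
...#...
....###
....###

Derivation:
Click 1 (6,6) count=0: revealed 6 new [(5,4) (5,5) (5,6) (6,4) (6,5) (6,6)] -> total=6
Click 2 (4,3) count=2: revealed 1 new [(4,3)] -> total=7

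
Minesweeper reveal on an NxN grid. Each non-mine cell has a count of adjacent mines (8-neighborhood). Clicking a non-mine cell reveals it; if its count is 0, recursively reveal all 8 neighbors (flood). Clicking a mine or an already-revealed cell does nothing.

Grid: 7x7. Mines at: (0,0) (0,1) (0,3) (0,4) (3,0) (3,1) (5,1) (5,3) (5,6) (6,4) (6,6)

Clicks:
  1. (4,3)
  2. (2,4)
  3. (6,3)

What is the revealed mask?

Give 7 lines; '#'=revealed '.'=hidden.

Click 1 (4,3) count=1: revealed 1 new [(4,3)] -> total=1
Click 2 (2,4) count=0: revealed 21 new [(0,5) (0,6) (1,2) (1,3) (1,4) (1,5) (1,6) (2,2) (2,3) (2,4) (2,5) (2,6) (3,2) (3,3) (3,4) (3,5) (3,6) (4,2) (4,4) (4,5) (4,6)] -> total=22
Click 3 (6,3) count=2: revealed 1 new [(6,3)] -> total=23

Answer: .....##
..#####
..#####
..#####
..#####
.......
...#...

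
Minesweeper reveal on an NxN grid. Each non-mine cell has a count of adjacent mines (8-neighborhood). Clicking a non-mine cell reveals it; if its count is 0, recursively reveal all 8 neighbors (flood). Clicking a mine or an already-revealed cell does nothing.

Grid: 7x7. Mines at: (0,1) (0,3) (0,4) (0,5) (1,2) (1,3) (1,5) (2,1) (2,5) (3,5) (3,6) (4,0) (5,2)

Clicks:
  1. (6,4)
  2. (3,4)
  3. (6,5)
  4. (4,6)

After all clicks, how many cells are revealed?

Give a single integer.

Answer: 13

Derivation:
Click 1 (6,4) count=0: revealed 12 new [(4,3) (4,4) (4,5) (4,6) (5,3) (5,4) (5,5) (5,6) (6,3) (6,4) (6,5) (6,6)] -> total=12
Click 2 (3,4) count=2: revealed 1 new [(3,4)] -> total=13
Click 3 (6,5) count=0: revealed 0 new [(none)] -> total=13
Click 4 (4,6) count=2: revealed 0 new [(none)] -> total=13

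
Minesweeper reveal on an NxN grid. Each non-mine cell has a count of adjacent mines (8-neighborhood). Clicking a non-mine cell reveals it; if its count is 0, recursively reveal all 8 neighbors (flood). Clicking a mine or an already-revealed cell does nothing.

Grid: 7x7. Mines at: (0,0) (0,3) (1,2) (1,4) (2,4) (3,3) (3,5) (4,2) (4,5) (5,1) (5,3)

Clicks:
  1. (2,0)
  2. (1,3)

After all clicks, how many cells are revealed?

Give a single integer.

Answer: 9

Derivation:
Click 1 (2,0) count=0: revealed 8 new [(1,0) (1,1) (2,0) (2,1) (3,0) (3,1) (4,0) (4,1)] -> total=8
Click 2 (1,3) count=4: revealed 1 new [(1,3)] -> total=9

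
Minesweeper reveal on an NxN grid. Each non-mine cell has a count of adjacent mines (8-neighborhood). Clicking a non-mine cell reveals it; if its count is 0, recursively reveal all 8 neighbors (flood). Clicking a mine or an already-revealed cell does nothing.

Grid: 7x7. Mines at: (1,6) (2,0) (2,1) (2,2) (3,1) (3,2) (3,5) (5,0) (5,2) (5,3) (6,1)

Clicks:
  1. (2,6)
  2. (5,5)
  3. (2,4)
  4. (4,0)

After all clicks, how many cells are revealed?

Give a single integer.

Click 1 (2,6) count=2: revealed 1 new [(2,6)] -> total=1
Click 2 (5,5) count=0: revealed 9 new [(4,4) (4,5) (4,6) (5,4) (5,5) (5,6) (6,4) (6,5) (6,6)] -> total=10
Click 3 (2,4) count=1: revealed 1 new [(2,4)] -> total=11
Click 4 (4,0) count=2: revealed 1 new [(4,0)] -> total=12

Answer: 12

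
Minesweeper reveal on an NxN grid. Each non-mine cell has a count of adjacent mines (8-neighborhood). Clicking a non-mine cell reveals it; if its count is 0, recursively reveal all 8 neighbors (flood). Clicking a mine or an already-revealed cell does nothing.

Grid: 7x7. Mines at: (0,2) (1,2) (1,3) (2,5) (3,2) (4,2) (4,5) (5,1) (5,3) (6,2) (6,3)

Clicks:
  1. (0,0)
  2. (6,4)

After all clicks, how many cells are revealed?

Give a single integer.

Answer: 11

Derivation:
Click 1 (0,0) count=0: revealed 10 new [(0,0) (0,1) (1,0) (1,1) (2,0) (2,1) (3,0) (3,1) (4,0) (4,1)] -> total=10
Click 2 (6,4) count=2: revealed 1 new [(6,4)] -> total=11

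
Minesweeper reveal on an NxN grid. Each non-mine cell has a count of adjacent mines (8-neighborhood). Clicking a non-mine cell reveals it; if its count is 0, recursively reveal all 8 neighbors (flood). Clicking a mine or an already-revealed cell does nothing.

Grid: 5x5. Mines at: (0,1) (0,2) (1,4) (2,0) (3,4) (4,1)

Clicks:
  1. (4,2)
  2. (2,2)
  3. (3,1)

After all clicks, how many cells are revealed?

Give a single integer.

Answer: 10

Derivation:
Click 1 (4,2) count=1: revealed 1 new [(4,2)] -> total=1
Click 2 (2,2) count=0: revealed 9 new [(1,1) (1,2) (1,3) (2,1) (2,2) (2,3) (3,1) (3,2) (3,3)] -> total=10
Click 3 (3,1) count=2: revealed 0 new [(none)] -> total=10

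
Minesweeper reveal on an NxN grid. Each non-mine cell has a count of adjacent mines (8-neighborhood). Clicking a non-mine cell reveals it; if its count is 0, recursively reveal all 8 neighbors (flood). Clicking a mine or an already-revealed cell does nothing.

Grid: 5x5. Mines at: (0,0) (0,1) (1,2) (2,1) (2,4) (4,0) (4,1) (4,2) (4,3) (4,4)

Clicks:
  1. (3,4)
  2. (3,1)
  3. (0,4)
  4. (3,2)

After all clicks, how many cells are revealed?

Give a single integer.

Answer: 7

Derivation:
Click 1 (3,4) count=3: revealed 1 new [(3,4)] -> total=1
Click 2 (3,1) count=4: revealed 1 new [(3,1)] -> total=2
Click 3 (0,4) count=0: revealed 4 new [(0,3) (0,4) (1,3) (1,4)] -> total=6
Click 4 (3,2) count=4: revealed 1 new [(3,2)] -> total=7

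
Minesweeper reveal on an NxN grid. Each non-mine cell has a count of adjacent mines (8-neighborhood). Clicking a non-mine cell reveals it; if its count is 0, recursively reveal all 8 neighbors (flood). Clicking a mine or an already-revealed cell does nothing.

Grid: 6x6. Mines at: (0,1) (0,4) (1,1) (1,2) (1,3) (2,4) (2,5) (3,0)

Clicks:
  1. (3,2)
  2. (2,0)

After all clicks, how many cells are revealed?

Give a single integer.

Answer: 21

Derivation:
Click 1 (3,2) count=0: revealed 20 new [(2,1) (2,2) (2,3) (3,1) (3,2) (3,3) (3,4) (3,5) (4,0) (4,1) (4,2) (4,3) (4,4) (4,5) (5,0) (5,1) (5,2) (5,3) (5,4) (5,5)] -> total=20
Click 2 (2,0) count=2: revealed 1 new [(2,0)] -> total=21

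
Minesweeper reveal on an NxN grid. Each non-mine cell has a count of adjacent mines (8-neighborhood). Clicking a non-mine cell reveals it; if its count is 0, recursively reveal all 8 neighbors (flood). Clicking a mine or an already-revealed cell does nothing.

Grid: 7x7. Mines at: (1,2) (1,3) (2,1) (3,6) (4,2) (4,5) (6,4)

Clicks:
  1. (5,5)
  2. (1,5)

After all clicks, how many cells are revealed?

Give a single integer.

Click 1 (5,5) count=2: revealed 1 new [(5,5)] -> total=1
Click 2 (1,5) count=0: revealed 9 new [(0,4) (0,5) (0,6) (1,4) (1,5) (1,6) (2,4) (2,5) (2,6)] -> total=10

Answer: 10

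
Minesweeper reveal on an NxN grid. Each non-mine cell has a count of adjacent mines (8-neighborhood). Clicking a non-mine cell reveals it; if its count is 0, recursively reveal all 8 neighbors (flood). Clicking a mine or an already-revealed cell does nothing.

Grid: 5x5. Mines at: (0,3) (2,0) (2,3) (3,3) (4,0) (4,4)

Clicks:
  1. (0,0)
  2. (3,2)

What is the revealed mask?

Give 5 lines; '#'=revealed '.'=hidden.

Click 1 (0,0) count=0: revealed 6 new [(0,0) (0,1) (0,2) (1,0) (1,1) (1,2)] -> total=6
Click 2 (3,2) count=2: revealed 1 new [(3,2)] -> total=7

Answer: ###..
###..
.....
..#..
.....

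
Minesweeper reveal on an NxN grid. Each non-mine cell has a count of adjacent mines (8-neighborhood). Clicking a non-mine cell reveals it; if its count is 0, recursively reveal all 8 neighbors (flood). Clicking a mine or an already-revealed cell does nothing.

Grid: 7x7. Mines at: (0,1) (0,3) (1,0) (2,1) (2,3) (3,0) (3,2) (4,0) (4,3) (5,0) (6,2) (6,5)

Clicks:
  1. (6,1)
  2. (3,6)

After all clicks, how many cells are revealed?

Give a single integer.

Answer: 19

Derivation:
Click 1 (6,1) count=2: revealed 1 new [(6,1)] -> total=1
Click 2 (3,6) count=0: revealed 18 new [(0,4) (0,5) (0,6) (1,4) (1,5) (1,6) (2,4) (2,5) (2,6) (3,4) (3,5) (3,6) (4,4) (4,5) (4,6) (5,4) (5,5) (5,6)] -> total=19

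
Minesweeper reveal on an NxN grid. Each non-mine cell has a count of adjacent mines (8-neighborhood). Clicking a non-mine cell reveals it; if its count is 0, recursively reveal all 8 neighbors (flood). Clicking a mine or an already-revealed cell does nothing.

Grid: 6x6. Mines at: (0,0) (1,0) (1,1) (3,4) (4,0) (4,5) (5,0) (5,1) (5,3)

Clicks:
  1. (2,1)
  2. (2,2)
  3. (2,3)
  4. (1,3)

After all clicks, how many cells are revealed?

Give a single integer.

Answer: 13

Derivation:
Click 1 (2,1) count=2: revealed 1 new [(2,1)] -> total=1
Click 2 (2,2) count=1: revealed 1 new [(2,2)] -> total=2
Click 3 (2,3) count=1: revealed 1 new [(2,3)] -> total=3
Click 4 (1,3) count=0: revealed 10 new [(0,2) (0,3) (0,4) (0,5) (1,2) (1,3) (1,4) (1,5) (2,4) (2,5)] -> total=13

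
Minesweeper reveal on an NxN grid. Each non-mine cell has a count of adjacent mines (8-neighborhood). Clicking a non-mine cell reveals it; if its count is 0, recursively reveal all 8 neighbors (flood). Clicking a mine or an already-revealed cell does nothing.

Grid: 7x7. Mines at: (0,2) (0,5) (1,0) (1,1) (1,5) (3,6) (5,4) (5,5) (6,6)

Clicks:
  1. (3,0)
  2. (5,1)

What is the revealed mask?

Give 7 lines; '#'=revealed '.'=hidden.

Answer: .......
..###..
######.
######.
######.
####...
####...

Derivation:
Click 1 (3,0) count=0: revealed 29 new [(1,2) (1,3) (1,4) (2,0) (2,1) (2,2) (2,3) (2,4) (2,5) (3,0) (3,1) (3,2) (3,3) (3,4) (3,5) (4,0) (4,1) (4,2) (4,3) (4,4) (4,5) (5,0) (5,1) (5,2) (5,3) (6,0) (6,1) (6,2) (6,3)] -> total=29
Click 2 (5,1) count=0: revealed 0 new [(none)] -> total=29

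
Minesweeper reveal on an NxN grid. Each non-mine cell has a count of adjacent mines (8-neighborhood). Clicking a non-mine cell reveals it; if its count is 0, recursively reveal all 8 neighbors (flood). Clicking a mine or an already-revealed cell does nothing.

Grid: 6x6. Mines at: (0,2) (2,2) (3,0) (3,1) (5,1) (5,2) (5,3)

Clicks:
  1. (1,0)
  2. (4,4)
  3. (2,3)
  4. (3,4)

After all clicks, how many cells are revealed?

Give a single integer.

Answer: 23

Derivation:
Click 1 (1,0) count=0: revealed 6 new [(0,0) (0,1) (1,0) (1,1) (2,0) (2,1)] -> total=6
Click 2 (4,4) count=1: revealed 1 new [(4,4)] -> total=7
Click 3 (2,3) count=1: revealed 1 new [(2,3)] -> total=8
Click 4 (3,4) count=0: revealed 15 new [(0,3) (0,4) (0,5) (1,3) (1,4) (1,5) (2,4) (2,5) (3,3) (3,4) (3,5) (4,3) (4,5) (5,4) (5,5)] -> total=23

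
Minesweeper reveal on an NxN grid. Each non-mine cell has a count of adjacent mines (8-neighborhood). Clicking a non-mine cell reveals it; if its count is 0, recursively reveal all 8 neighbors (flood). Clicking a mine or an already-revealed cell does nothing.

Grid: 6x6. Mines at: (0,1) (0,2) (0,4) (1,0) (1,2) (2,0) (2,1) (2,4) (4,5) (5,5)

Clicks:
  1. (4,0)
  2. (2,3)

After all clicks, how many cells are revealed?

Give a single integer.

Answer: 16

Derivation:
Click 1 (4,0) count=0: revealed 15 new [(3,0) (3,1) (3,2) (3,3) (3,4) (4,0) (4,1) (4,2) (4,3) (4,4) (5,0) (5,1) (5,2) (5,3) (5,4)] -> total=15
Click 2 (2,3) count=2: revealed 1 new [(2,3)] -> total=16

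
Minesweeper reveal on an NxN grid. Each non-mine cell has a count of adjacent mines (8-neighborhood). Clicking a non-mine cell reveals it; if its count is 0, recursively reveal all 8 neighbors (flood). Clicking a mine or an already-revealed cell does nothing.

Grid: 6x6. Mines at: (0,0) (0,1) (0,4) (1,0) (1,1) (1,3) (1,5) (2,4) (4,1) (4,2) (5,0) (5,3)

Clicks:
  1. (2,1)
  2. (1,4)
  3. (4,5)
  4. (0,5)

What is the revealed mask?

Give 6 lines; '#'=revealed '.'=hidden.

Click 1 (2,1) count=2: revealed 1 new [(2,1)] -> total=1
Click 2 (1,4) count=4: revealed 1 new [(1,4)] -> total=2
Click 3 (4,5) count=0: revealed 6 new [(3,4) (3,5) (4,4) (4,5) (5,4) (5,5)] -> total=8
Click 4 (0,5) count=2: revealed 1 new [(0,5)] -> total=9

Answer: .....#
....#.
.#....
....##
....##
....##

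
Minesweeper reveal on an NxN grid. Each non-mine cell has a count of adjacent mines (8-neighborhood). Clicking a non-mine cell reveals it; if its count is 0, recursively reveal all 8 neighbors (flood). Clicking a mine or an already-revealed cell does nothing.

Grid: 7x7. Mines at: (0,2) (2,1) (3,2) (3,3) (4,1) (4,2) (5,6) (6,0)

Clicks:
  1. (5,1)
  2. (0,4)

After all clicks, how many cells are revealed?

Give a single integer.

Answer: 19

Derivation:
Click 1 (5,1) count=3: revealed 1 new [(5,1)] -> total=1
Click 2 (0,4) count=0: revealed 18 new [(0,3) (0,4) (0,5) (0,6) (1,3) (1,4) (1,5) (1,6) (2,3) (2,4) (2,5) (2,6) (3,4) (3,5) (3,6) (4,4) (4,5) (4,6)] -> total=19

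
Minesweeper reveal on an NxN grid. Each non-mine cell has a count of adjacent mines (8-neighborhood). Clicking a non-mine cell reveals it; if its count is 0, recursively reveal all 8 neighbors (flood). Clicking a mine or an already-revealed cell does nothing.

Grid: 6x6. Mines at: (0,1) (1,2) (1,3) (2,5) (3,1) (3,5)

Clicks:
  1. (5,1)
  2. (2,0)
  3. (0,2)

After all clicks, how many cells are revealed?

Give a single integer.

Click 1 (5,1) count=0: revealed 18 new [(2,2) (2,3) (2,4) (3,2) (3,3) (3,4) (4,0) (4,1) (4,2) (4,3) (4,4) (4,5) (5,0) (5,1) (5,2) (5,3) (5,4) (5,5)] -> total=18
Click 2 (2,0) count=1: revealed 1 new [(2,0)] -> total=19
Click 3 (0,2) count=3: revealed 1 new [(0,2)] -> total=20

Answer: 20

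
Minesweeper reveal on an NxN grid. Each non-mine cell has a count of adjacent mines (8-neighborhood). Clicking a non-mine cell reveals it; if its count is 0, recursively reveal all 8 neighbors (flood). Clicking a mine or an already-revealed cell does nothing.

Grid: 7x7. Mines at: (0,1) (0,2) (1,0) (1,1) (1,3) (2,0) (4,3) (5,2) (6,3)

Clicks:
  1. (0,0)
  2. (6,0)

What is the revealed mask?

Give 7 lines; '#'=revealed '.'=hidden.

Click 1 (0,0) count=3: revealed 1 new [(0,0)] -> total=1
Click 2 (6,0) count=0: revealed 8 new [(3,0) (3,1) (4,0) (4,1) (5,0) (5,1) (6,0) (6,1)] -> total=9

Answer: #......
.......
.......
##.....
##.....
##.....
##.....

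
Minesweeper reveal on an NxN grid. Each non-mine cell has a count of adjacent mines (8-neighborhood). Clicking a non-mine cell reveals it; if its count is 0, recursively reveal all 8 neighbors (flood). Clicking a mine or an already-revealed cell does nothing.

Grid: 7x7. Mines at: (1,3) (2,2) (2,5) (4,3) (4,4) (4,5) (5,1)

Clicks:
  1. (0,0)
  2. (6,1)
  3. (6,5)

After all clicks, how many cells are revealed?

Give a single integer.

Click 1 (0,0) count=0: revealed 12 new [(0,0) (0,1) (0,2) (1,0) (1,1) (1,2) (2,0) (2,1) (3,0) (3,1) (4,0) (4,1)] -> total=12
Click 2 (6,1) count=1: revealed 1 new [(6,1)] -> total=13
Click 3 (6,5) count=0: revealed 10 new [(5,2) (5,3) (5,4) (5,5) (5,6) (6,2) (6,3) (6,4) (6,5) (6,6)] -> total=23

Answer: 23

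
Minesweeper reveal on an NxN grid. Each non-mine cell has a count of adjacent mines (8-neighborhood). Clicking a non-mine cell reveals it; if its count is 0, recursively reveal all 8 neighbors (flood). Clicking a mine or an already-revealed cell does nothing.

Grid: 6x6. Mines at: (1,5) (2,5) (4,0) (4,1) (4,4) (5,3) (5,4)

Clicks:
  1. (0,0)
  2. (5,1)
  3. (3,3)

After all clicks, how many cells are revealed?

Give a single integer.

Answer: 21

Derivation:
Click 1 (0,0) count=0: revealed 20 new [(0,0) (0,1) (0,2) (0,3) (0,4) (1,0) (1,1) (1,2) (1,3) (1,4) (2,0) (2,1) (2,2) (2,3) (2,4) (3,0) (3,1) (3,2) (3,3) (3,4)] -> total=20
Click 2 (5,1) count=2: revealed 1 new [(5,1)] -> total=21
Click 3 (3,3) count=1: revealed 0 new [(none)] -> total=21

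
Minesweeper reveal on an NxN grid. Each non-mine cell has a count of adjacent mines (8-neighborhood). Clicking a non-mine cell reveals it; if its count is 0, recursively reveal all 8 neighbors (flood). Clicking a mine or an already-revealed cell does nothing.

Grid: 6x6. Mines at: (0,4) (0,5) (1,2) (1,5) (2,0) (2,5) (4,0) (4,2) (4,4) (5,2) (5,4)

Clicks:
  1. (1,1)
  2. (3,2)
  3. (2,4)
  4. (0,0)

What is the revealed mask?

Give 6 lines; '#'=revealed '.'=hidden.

Click 1 (1,1) count=2: revealed 1 new [(1,1)] -> total=1
Click 2 (3,2) count=1: revealed 1 new [(3,2)] -> total=2
Click 3 (2,4) count=2: revealed 1 new [(2,4)] -> total=3
Click 4 (0,0) count=0: revealed 3 new [(0,0) (0,1) (1,0)] -> total=6

Answer: ##....
##....
....#.
..#...
......
......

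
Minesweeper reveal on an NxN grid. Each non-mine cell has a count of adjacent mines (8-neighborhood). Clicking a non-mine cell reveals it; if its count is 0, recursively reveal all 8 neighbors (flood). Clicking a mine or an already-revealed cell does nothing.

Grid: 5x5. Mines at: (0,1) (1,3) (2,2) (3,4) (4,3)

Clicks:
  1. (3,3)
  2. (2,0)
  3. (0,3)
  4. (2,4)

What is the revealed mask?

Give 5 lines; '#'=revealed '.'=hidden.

Answer: ...#.
##...
##..#
####.
###..

Derivation:
Click 1 (3,3) count=3: revealed 1 new [(3,3)] -> total=1
Click 2 (2,0) count=0: revealed 10 new [(1,0) (1,1) (2,0) (2,1) (3,0) (3,1) (3,2) (4,0) (4,1) (4,2)] -> total=11
Click 3 (0,3) count=1: revealed 1 new [(0,3)] -> total=12
Click 4 (2,4) count=2: revealed 1 new [(2,4)] -> total=13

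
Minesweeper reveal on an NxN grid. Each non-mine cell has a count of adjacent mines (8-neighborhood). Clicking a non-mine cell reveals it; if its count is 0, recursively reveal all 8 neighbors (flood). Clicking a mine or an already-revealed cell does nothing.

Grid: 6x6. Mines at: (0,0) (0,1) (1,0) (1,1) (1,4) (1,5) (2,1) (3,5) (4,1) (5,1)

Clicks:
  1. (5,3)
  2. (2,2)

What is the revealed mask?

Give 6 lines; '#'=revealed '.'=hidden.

Click 1 (5,3) count=0: revealed 14 new [(2,2) (2,3) (2,4) (3,2) (3,3) (3,4) (4,2) (4,3) (4,4) (4,5) (5,2) (5,3) (5,4) (5,5)] -> total=14
Click 2 (2,2) count=2: revealed 0 new [(none)] -> total=14

Answer: ......
......
..###.
..###.
..####
..####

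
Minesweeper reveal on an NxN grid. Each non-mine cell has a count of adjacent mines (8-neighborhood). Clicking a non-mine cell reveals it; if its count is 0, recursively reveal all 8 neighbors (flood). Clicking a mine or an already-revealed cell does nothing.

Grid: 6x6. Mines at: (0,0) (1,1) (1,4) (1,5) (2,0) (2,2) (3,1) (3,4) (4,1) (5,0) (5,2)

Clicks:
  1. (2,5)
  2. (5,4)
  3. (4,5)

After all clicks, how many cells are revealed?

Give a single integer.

Click 1 (2,5) count=3: revealed 1 new [(2,5)] -> total=1
Click 2 (5,4) count=0: revealed 6 new [(4,3) (4,4) (4,5) (5,3) (5,4) (5,5)] -> total=7
Click 3 (4,5) count=1: revealed 0 new [(none)] -> total=7

Answer: 7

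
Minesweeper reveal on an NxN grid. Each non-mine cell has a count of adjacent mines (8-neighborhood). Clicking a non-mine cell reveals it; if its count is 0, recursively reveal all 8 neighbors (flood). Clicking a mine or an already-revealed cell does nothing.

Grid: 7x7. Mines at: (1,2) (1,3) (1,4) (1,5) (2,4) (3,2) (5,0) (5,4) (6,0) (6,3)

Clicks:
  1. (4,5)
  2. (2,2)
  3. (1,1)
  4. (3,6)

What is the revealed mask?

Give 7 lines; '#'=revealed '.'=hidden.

Click 1 (4,5) count=1: revealed 1 new [(4,5)] -> total=1
Click 2 (2,2) count=3: revealed 1 new [(2,2)] -> total=2
Click 3 (1,1) count=1: revealed 1 new [(1,1)] -> total=3
Click 4 (3,6) count=0: revealed 9 new [(2,5) (2,6) (3,5) (3,6) (4,6) (5,5) (5,6) (6,5) (6,6)] -> total=12

Answer: .......
.#.....
..#..##
.....##
.....##
.....##
.....##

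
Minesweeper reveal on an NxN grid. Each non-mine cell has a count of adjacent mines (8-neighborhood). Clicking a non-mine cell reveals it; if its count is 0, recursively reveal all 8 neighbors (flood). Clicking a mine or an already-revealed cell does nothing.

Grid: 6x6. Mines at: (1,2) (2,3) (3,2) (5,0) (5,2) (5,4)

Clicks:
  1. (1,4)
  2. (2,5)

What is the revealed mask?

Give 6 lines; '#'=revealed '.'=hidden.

Click 1 (1,4) count=1: revealed 1 new [(1,4)] -> total=1
Click 2 (2,5) count=0: revealed 11 new [(0,3) (0,4) (0,5) (1,3) (1,5) (2,4) (2,5) (3,4) (3,5) (4,4) (4,5)] -> total=12

Answer: ...###
...###
....##
....##
....##
......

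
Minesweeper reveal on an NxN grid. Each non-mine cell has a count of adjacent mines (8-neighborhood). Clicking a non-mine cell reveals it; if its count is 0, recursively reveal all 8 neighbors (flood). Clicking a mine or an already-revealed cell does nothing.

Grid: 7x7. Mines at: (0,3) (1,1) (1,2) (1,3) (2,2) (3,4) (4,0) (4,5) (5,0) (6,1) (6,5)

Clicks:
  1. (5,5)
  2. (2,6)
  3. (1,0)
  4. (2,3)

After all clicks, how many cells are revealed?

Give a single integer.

Answer: 14

Derivation:
Click 1 (5,5) count=2: revealed 1 new [(5,5)] -> total=1
Click 2 (2,6) count=0: revealed 11 new [(0,4) (0,5) (0,6) (1,4) (1,5) (1,6) (2,4) (2,5) (2,6) (3,5) (3,6)] -> total=12
Click 3 (1,0) count=1: revealed 1 new [(1,0)] -> total=13
Click 4 (2,3) count=4: revealed 1 new [(2,3)] -> total=14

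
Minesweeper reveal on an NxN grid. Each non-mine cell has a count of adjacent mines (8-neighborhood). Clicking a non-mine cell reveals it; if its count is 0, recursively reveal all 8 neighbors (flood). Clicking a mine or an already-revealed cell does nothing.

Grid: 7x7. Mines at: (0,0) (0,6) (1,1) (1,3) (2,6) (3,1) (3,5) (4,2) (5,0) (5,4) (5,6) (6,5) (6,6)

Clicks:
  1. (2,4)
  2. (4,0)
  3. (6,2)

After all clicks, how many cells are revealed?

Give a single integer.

Answer: 8

Derivation:
Click 1 (2,4) count=2: revealed 1 new [(2,4)] -> total=1
Click 2 (4,0) count=2: revealed 1 new [(4,0)] -> total=2
Click 3 (6,2) count=0: revealed 6 new [(5,1) (5,2) (5,3) (6,1) (6,2) (6,3)] -> total=8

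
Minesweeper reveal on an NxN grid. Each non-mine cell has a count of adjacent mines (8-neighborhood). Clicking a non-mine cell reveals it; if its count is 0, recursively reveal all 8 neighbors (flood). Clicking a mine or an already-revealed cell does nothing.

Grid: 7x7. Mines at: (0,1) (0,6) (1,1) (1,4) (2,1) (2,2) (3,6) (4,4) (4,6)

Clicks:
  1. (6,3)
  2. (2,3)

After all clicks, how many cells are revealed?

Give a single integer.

Click 1 (6,3) count=0: revealed 22 new [(3,0) (3,1) (3,2) (3,3) (4,0) (4,1) (4,2) (4,3) (5,0) (5,1) (5,2) (5,3) (5,4) (5,5) (5,6) (6,0) (6,1) (6,2) (6,3) (6,4) (6,5) (6,6)] -> total=22
Click 2 (2,3) count=2: revealed 1 new [(2,3)] -> total=23

Answer: 23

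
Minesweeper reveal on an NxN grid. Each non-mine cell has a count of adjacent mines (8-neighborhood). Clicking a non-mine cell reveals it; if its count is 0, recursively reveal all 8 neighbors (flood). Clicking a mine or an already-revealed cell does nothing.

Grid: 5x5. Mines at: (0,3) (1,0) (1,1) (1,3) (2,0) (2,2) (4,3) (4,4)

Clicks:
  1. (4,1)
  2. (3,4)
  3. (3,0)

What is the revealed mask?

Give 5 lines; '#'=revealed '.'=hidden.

Click 1 (4,1) count=0: revealed 6 new [(3,0) (3,1) (3,2) (4,0) (4,1) (4,2)] -> total=6
Click 2 (3,4) count=2: revealed 1 new [(3,4)] -> total=7
Click 3 (3,0) count=1: revealed 0 new [(none)] -> total=7

Answer: .....
.....
.....
###.#
###..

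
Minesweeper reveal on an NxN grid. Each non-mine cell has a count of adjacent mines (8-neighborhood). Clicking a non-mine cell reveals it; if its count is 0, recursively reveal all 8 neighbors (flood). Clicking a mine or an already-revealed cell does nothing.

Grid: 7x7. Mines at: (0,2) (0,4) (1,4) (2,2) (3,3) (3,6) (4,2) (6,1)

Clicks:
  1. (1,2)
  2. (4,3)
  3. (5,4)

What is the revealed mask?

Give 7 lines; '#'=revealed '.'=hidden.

Answer: .......
..#....
.......
.......
...####
..#####
..#####

Derivation:
Click 1 (1,2) count=2: revealed 1 new [(1,2)] -> total=1
Click 2 (4,3) count=2: revealed 1 new [(4,3)] -> total=2
Click 3 (5,4) count=0: revealed 13 new [(4,4) (4,5) (4,6) (5,2) (5,3) (5,4) (5,5) (5,6) (6,2) (6,3) (6,4) (6,5) (6,6)] -> total=15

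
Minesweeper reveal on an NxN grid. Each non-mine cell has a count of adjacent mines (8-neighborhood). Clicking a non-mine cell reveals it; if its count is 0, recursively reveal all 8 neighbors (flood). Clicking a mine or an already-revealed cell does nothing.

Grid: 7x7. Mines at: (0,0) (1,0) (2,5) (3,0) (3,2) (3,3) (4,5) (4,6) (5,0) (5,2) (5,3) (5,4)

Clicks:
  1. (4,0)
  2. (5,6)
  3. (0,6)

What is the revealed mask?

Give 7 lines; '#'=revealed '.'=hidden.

Click 1 (4,0) count=2: revealed 1 new [(4,0)] -> total=1
Click 2 (5,6) count=2: revealed 1 new [(5,6)] -> total=2
Click 3 (0,6) count=0: revealed 16 new [(0,1) (0,2) (0,3) (0,4) (0,5) (0,6) (1,1) (1,2) (1,3) (1,4) (1,5) (1,6) (2,1) (2,2) (2,3) (2,4)] -> total=18

Answer: .######
.######
.####..
.......
#......
......#
.......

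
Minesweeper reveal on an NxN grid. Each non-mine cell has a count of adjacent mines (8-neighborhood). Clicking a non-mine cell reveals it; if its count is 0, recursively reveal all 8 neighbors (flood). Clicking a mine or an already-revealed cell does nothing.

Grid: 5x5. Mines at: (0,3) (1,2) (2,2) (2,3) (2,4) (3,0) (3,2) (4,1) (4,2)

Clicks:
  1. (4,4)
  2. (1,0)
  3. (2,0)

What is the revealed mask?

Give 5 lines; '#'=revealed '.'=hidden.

Click 1 (4,4) count=0: revealed 4 new [(3,3) (3,4) (4,3) (4,4)] -> total=4
Click 2 (1,0) count=0: revealed 6 new [(0,0) (0,1) (1,0) (1,1) (2,0) (2,1)] -> total=10
Click 3 (2,0) count=1: revealed 0 new [(none)] -> total=10

Answer: ##...
##...
##...
...##
...##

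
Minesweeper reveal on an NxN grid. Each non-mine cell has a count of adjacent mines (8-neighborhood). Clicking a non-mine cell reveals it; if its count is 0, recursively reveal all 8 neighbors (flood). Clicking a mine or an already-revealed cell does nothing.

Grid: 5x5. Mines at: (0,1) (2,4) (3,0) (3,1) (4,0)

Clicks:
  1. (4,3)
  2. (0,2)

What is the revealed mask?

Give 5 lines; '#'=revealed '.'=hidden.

Answer: ..#..
.....
.....
..###
..###

Derivation:
Click 1 (4,3) count=0: revealed 6 new [(3,2) (3,3) (3,4) (4,2) (4,3) (4,4)] -> total=6
Click 2 (0,2) count=1: revealed 1 new [(0,2)] -> total=7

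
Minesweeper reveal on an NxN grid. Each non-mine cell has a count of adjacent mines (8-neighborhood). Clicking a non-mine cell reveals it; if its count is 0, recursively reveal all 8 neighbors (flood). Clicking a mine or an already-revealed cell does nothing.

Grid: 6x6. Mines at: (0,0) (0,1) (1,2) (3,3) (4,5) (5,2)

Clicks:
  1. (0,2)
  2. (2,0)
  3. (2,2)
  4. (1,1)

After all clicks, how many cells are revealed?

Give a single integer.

Answer: 14

Derivation:
Click 1 (0,2) count=2: revealed 1 new [(0,2)] -> total=1
Click 2 (2,0) count=0: revealed 13 new [(1,0) (1,1) (2,0) (2,1) (2,2) (3,0) (3,1) (3,2) (4,0) (4,1) (4,2) (5,0) (5,1)] -> total=14
Click 3 (2,2) count=2: revealed 0 new [(none)] -> total=14
Click 4 (1,1) count=3: revealed 0 new [(none)] -> total=14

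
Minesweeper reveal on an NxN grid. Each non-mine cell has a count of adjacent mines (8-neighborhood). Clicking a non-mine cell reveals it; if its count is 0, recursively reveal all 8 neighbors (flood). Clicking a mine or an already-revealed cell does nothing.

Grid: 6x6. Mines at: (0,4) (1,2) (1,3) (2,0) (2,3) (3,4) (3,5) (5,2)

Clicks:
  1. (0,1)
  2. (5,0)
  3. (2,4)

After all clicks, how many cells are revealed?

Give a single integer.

Answer: 8

Derivation:
Click 1 (0,1) count=1: revealed 1 new [(0,1)] -> total=1
Click 2 (5,0) count=0: revealed 6 new [(3,0) (3,1) (4,0) (4,1) (5,0) (5,1)] -> total=7
Click 3 (2,4) count=4: revealed 1 new [(2,4)] -> total=8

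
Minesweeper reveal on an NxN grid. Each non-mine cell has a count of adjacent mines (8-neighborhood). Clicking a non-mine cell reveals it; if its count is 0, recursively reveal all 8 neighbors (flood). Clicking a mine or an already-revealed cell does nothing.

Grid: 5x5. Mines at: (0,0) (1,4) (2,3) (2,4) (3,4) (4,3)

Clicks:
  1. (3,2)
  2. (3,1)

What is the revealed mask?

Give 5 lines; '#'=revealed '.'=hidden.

Click 1 (3,2) count=2: revealed 1 new [(3,2)] -> total=1
Click 2 (3,1) count=0: revealed 11 new [(1,0) (1,1) (1,2) (2,0) (2,1) (2,2) (3,0) (3,1) (4,0) (4,1) (4,2)] -> total=12

Answer: .....
###..
###..
###..
###..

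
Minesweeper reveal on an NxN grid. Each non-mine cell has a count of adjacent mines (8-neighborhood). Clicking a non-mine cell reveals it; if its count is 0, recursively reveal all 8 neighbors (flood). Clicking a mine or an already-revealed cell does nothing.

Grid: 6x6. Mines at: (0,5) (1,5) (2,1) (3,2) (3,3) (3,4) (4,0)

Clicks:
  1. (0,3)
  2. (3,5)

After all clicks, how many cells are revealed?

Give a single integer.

Answer: 14

Derivation:
Click 1 (0,3) count=0: revealed 13 new [(0,0) (0,1) (0,2) (0,3) (0,4) (1,0) (1,1) (1,2) (1,3) (1,4) (2,2) (2,3) (2,4)] -> total=13
Click 2 (3,5) count=1: revealed 1 new [(3,5)] -> total=14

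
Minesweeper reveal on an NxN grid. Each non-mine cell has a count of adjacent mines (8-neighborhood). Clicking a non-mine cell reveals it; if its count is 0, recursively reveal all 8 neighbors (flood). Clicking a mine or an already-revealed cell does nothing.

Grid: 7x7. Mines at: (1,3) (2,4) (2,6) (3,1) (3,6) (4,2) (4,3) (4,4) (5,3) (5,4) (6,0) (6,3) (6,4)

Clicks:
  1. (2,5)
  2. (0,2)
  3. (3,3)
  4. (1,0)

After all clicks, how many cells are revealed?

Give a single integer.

Click 1 (2,5) count=3: revealed 1 new [(2,5)] -> total=1
Click 2 (0,2) count=1: revealed 1 new [(0,2)] -> total=2
Click 3 (3,3) count=4: revealed 1 new [(3,3)] -> total=3
Click 4 (1,0) count=0: revealed 8 new [(0,0) (0,1) (1,0) (1,1) (1,2) (2,0) (2,1) (2,2)] -> total=11

Answer: 11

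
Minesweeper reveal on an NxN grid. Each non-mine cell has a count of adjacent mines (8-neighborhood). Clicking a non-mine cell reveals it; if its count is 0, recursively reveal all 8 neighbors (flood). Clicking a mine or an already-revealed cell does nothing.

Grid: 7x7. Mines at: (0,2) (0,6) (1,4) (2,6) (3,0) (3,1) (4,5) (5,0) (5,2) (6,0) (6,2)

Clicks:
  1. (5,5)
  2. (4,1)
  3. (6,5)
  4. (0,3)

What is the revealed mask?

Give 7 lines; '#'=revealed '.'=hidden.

Click 1 (5,5) count=1: revealed 1 new [(5,5)] -> total=1
Click 2 (4,1) count=4: revealed 1 new [(4,1)] -> total=2
Click 3 (6,5) count=0: revealed 7 new [(5,3) (5,4) (5,6) (6,3) (6,4) (6,5) (6,6)] -> total=9
Click 4 (0,3) count=2: revealed 1 new [(0,3)] -> total=10

Answer: ...#...
.......
.......
.......
.#.....
...####
...####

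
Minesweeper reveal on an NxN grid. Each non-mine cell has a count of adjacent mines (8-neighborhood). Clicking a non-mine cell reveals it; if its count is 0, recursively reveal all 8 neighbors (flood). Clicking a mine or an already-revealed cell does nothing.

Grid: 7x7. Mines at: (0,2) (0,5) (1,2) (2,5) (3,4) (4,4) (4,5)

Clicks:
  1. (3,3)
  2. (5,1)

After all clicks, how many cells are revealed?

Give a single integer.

Click 1 (3,3) count=2: revealed 1 new [(3,3)] -> total=1
Click 2 (5,1) count=0: revealed 29 new [(0,0) (0,1) (1,0) (1,1) (2,0) (2,1) (2,2) (2,3) (3,0) (3,1) (3,2) (4,0) (4,1) (4,2) (4,3) (5,0) (5,1) (5,2) (5,3) (5,4) (5,5) (5,6) (6,0) (6,1) (6,2) (6,3) (6,4) (6,5) (6,6)] -> total=30

Answer: 30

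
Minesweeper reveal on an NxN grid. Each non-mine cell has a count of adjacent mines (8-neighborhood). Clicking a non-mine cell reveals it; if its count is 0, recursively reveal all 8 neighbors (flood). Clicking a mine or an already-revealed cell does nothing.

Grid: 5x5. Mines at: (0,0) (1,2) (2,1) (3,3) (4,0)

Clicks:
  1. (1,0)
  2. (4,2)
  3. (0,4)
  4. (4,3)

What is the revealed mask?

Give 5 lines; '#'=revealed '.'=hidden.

Answer: ...##
#..##
...##
.....
..##.

Derivation:
Click 1 (1,0) count=2: revealed 1 new [(1,0)] -> total=1
Click 2 (4,2) count=1: revealed 1 new [(4,2)] -> total=2
Click 3 (0,4) count=0: revealed 6 new [(0,3) (0,4) (1,3) (1,4) (2,3) (2,4)] -> total=8
Click 4 (4,3) count=1: revealed 1 new [(4,3)] -> total=9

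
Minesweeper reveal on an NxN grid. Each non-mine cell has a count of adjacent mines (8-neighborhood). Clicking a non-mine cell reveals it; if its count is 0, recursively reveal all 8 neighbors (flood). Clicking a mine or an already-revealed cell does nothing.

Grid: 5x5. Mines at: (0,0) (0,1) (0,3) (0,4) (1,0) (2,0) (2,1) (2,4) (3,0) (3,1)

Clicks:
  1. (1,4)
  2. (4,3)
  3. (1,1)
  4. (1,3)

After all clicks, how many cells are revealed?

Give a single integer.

Answer: 9

Derivation:
Click 1 (1,4) count=3: revealed 1 new [(1,4)] -> total=1
Click 2 (4,3) count=0: revealed 6 new [(3,2) (3,3) (3,4) (4,2) (4,3) (4,4)] -> total=7
Click 3 (1,1) count=5: revealed 1 new [(1,1)] -> total=8
Click 4 (1,3) count=3: revealed 1 new [(1,3)] -> total=9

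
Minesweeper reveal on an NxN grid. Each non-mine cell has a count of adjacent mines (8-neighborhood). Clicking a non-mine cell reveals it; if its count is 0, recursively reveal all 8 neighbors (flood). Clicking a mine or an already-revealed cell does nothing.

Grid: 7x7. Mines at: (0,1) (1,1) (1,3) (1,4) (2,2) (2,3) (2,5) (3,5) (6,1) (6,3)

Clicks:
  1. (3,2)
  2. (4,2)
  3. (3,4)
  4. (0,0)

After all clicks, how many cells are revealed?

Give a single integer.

Click 1 (3,2) count=2: revealed 1 new [(3,2)] -> total=1
Click 2 (4,2) count=0: revealed 16 new [(2,0) (2,1) (3,0) (3,1) (3,3) (3,4) (4,0) (4,1) (4,2) (4,3) (4,4) (5,0) (5,1) (5,2) (5,3) (5,4)] -> total=17
Click 3 (3,4) count=3: revealed 0 new [(none)] -> total=17
Click 4 (0,0) count=2: revealed 1 new [(0,0)] -> total=18

Answer: 18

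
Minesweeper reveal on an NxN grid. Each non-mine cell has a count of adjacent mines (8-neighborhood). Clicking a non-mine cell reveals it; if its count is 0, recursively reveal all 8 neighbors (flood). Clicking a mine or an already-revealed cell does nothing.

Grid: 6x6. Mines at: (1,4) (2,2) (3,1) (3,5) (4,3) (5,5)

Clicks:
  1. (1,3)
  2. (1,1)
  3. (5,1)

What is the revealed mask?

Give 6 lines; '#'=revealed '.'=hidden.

Answer: ......
.#.#..
......
......
###...
###...

Derivation:
Click 1 (1,3) count=2: revealed 1 new [(1,3)] -> total=1
Click 2 (1,1) count=1: revealed 1 new [(1,1)] -> total=2
Click 3 (5,1) count=0: revealed 6 new [(4,0) (4,1) (4,2) (5,0) (5,1) (5,2)] -> total=8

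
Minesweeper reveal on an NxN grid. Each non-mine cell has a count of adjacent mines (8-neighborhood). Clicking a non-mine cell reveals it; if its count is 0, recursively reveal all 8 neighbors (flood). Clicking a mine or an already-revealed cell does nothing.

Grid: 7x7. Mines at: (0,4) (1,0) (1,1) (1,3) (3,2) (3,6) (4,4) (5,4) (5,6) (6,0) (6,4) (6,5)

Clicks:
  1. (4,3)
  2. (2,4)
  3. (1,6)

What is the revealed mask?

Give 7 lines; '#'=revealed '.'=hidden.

Answer: .....##
.....##
....###
.......
...#...
.......
.......

Derivation:
Click 1 (4,3) count=3: revealed 1 new [(4,3)] -> total=1
Click 2 (2,4) count=1: revealed 1 new [(2,4)] -> total=2
Click 3 (1,6) count=0: revealed 6 new [(0,5) (0,6) (1,5) (1,6) (2,5) (2,6)] -> total=8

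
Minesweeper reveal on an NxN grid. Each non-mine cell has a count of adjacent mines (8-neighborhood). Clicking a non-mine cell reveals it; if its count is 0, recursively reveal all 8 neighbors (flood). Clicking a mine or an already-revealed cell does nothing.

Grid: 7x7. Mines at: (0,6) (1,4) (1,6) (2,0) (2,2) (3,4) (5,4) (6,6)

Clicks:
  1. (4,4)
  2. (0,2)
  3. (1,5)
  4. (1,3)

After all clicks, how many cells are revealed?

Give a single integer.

Click 1 (4,4) count=2: revealed 1 new [(4,4)] -> total=1
Click 2 (0,2) count=0: revealed 8 new [(0,0) (0,1) (0,2) (0,3) (1,0) (1,1) (1,2) (1,3)] -> total=9
Click 3 (1,5) count=3: revealed 1 new [(1,5)] -> total=10
Click 4 (1,3) count=2: revealed 0 new [(none)] -> total=10

Answer: 10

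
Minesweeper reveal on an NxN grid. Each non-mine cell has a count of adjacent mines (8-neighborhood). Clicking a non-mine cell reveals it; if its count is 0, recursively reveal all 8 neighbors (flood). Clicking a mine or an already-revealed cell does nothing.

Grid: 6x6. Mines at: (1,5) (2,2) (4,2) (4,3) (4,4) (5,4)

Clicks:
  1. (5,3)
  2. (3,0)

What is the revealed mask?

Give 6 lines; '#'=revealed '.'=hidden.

Answer: #####.
#####.
##....
##....
##....
##.#..

Derivation:
Click 1 (5,3) count=4: revealed 1 new [(5,3)] -> total=1
Click 2 (3,0) count=0: revealed 18 new [(0,0) (0,1) (0,2) (0,3) (0,4) (1,0) (1,1) (1,2) (1,3) (1,4) (2,0) (2,1) (3,0) (3,1) (4,0) (4,1) (5,0) (5,1)] -> total=19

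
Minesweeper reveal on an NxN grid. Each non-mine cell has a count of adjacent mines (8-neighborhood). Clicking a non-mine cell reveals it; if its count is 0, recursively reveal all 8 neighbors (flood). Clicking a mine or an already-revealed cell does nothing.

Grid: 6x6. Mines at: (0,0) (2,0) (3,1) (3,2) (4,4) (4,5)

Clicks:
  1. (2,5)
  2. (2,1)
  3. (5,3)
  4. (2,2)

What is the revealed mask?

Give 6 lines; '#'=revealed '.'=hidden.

Click 1 (2,5) count=0: revealed 18 new [(0,1) (0,2) (0,3) (0,4) (0,5) (1,1) (1,2) (1,3) (1,4) (1,5) (2,1) (2,2) (2,3) (2,4) (2,5) (3,3) (3,4) (3,5)] -> total=18
Click 2 (2,1) count=3: revealed 0 new [(none)] -> total=18
Click 3 (5,3) count=1: revealed 1 new [(5,3)] -> total=19
Click 4 (2,2) count=2: revealed 0 new [(none)] -> total=19

Answer: .#####
.#####
.#####
...###
......
...#..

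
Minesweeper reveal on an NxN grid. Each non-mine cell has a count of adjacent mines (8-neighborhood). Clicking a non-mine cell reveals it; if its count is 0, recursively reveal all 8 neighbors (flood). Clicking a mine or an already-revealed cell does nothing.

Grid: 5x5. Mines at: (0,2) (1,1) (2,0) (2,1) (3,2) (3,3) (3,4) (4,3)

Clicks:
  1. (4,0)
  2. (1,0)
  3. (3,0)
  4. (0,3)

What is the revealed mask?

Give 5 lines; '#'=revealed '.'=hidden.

Click 1 (4,0) count=0: revealed 4 new [(3,0) (3,1) (4,0) (4,1)] -> total=4
Click 2 (1,0) count=3: revealed 1 new [(1,0)] -> total=5
Click 3 (3,0) count=2: revealed 0 new [(none)] -> total=5
Click 4 (0,3) count=1: revealed 1 new [(0,3)] -> total=6

Answer: ...#.
#....
.....
##...
##...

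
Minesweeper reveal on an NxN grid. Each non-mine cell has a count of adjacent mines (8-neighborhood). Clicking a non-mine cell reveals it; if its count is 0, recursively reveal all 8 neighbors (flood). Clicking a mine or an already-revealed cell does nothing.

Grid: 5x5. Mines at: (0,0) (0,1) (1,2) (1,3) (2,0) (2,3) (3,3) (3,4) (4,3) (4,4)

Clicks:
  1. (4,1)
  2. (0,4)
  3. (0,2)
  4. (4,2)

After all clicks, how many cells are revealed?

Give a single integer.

Answer: 8

Derivation:
Click 1 (4,1) count=0: revealed 6 new [(3,0) (3,1) (3,2) (4,0) (4,1) (4,2)] -> total=6
Click 2 (0,4) count=1: revealed 1 new [(0,4)] -> total=7
Click 3 (0,2) count=3: revealed 1 new [(0,2)] -> total=8
Click 4 (4,2) count=2: revealed 0 new [(none)] -> total=8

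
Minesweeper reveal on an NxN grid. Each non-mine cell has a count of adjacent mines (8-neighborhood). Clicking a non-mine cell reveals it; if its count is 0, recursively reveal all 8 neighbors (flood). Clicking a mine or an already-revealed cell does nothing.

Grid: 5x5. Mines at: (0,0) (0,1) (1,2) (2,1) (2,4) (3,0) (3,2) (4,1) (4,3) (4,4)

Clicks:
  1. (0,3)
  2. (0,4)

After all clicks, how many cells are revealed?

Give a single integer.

Answer: 4

Derivation:
Click 1 (0,3) count=1: revealed 1 new [(0,3)] -> total=1
Click 2 (0,4) count=0: revealed 3 new [(0,4) (1,3) (1,4)] -> total=4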